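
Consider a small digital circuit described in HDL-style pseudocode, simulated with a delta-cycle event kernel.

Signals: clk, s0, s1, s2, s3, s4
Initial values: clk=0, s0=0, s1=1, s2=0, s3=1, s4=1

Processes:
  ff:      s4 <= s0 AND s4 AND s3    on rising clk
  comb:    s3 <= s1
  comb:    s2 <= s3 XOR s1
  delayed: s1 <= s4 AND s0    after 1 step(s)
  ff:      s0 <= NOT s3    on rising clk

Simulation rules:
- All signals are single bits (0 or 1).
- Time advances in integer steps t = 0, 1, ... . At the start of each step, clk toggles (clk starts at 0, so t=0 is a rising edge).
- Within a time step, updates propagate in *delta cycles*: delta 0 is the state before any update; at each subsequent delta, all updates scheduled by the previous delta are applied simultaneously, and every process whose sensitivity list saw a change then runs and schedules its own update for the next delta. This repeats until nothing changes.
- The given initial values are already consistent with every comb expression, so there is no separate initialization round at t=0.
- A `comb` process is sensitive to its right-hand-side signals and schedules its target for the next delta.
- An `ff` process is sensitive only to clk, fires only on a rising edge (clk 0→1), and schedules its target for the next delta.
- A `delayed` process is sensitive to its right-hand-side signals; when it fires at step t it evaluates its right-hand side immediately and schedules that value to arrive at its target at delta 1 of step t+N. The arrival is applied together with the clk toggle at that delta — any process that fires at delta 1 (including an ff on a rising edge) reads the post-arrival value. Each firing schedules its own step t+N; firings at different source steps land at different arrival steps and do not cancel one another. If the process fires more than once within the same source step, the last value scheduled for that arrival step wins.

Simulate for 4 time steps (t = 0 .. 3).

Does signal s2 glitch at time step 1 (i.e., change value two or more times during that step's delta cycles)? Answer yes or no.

yes

[bits: clk,s1,s4,s0,s2,s3]
t=0: Δ0=011001 Δ1=111001 Δ2=110001 | 2Δ
t=1: Δ0=110001 Δ1=000001 Δ2=000010 Δ3=000000 | 3Δ
t=2: Δ0=000000 Δ1=100000 Δ2=100100 | 2Δ
t=3: Δ0=100100 Δ1=000100 | 1Δ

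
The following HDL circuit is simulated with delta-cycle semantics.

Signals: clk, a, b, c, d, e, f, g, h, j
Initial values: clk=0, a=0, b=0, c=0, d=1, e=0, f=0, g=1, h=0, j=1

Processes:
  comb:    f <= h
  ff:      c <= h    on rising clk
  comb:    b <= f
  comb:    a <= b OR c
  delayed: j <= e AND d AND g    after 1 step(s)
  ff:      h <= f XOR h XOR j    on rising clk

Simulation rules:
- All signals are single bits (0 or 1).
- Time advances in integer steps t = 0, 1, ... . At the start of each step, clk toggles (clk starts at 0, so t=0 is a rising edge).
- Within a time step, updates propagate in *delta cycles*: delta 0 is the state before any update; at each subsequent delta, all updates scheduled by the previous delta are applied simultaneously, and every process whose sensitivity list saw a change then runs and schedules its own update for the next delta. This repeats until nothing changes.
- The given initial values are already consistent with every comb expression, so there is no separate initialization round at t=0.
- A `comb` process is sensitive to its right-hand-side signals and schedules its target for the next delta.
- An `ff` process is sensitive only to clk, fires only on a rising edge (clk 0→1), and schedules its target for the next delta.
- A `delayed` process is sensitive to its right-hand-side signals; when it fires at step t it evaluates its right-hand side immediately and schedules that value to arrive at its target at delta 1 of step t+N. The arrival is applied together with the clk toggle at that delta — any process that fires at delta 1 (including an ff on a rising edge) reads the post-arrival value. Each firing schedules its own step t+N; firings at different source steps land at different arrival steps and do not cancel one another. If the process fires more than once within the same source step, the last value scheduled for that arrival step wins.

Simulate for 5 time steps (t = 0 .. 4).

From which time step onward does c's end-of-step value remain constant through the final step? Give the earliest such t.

t=0 Δ0: a=0 g=1 f=0 c=0 h=0 e=0 j=1 clk=0 b=0 d=1
  Δ1: clk:0→1
  Δ2: h:0→1
  Δ3: f:0→1
  Δ4: b:0→1
  Δ5: a:0→1
  (5Δ to stable)
t=1 Δ0: a=1 g=1 f=1 c=0 h=1 e=0 j=1 clk=1 b=1 d=1
  Δ1: clk:1→0
  (1Δ to stable)
t=2 Δ0: a=1 g=1 f=1 c=0 h=1 e=0 j=1 clk=0 b=1 d=1
  Δ1: clk:0→1
  Δ2: c:0→1
  (2Δ to stable)
t=3 Δ0: a=1 g=1 f=1 c=1 h=1 e=0 j=1 clk=1 b=1 d=1
  Δ1: clk:1→0
  (1Δ to stable)
t=4 Δ0: a=1 g=1 f=1 c=1 h=1 e=0 j=1 clk=0 b=1 d=1
  Δ1: clk:0→1
  (1Δ to stable)

2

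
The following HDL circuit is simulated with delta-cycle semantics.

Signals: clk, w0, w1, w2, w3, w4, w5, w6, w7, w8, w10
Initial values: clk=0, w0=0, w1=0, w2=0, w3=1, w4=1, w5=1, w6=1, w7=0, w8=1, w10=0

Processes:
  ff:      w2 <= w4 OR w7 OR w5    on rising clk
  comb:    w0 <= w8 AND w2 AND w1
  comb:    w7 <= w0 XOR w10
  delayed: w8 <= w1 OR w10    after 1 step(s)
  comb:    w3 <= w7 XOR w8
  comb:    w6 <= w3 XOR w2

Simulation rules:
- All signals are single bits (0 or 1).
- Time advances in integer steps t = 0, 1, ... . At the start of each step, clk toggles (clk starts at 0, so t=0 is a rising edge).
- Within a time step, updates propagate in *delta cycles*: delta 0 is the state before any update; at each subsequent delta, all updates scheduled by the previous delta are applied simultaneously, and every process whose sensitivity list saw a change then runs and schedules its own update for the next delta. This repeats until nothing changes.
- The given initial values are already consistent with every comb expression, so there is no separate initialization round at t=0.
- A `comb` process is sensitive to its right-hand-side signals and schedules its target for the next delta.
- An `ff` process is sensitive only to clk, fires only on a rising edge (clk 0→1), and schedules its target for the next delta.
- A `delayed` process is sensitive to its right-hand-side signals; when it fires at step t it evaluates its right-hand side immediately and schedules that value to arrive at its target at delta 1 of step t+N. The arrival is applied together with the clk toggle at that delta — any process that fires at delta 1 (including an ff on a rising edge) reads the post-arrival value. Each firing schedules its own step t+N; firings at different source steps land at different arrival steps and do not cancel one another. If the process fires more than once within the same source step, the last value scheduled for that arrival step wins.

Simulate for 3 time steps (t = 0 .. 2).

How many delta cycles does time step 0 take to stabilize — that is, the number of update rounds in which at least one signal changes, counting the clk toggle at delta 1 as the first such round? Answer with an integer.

t0.Δ0 w10=0 w8=1 w3=1 w2=0 w6=1 w0=0 w5=1 w4=1 clk=0 w1=0 w7=0
t0.Δ1 w10=0 w8=1 w3=1 w2=0 w6=1 w0=0 w5=1 w4=1 clk=1 w1=0 w7=0
t0.Δ2 w10=0 w8=1 w3=1 w2=1 w6=1 w0=0 w5=1 w4=1 clk=1 w1=0 w7=0
t0.Δ3 w10=0 w8=1 w3=1 w2=1 w6=0 w0=0 w5=1 w4=1 clk=1 w1=0 w7=0
t1.Δ0 w10=0 w8=1 w3=1 w2=1 w6=0 w0=0 w5=1 w4=1 clk=1 w1=0 w7=0
t1.Δ1 w10=0 w8=1 w3=1 w2=1 w6=0 w0=0 w5=1 w4=1 clk=0 w1=0 w7=0
t2.Δ0 w10=0 w8=1 w3=1 w2=1 w6=0 w0=0 w5=1 w4=1 clk=0 w1=0 w7=0
t2.Δ1 w10=0 w8=1 w3=1 w2=1 w6=0 w0=0 w5=1 w4=1 clk=1 w1=0 w7=0

3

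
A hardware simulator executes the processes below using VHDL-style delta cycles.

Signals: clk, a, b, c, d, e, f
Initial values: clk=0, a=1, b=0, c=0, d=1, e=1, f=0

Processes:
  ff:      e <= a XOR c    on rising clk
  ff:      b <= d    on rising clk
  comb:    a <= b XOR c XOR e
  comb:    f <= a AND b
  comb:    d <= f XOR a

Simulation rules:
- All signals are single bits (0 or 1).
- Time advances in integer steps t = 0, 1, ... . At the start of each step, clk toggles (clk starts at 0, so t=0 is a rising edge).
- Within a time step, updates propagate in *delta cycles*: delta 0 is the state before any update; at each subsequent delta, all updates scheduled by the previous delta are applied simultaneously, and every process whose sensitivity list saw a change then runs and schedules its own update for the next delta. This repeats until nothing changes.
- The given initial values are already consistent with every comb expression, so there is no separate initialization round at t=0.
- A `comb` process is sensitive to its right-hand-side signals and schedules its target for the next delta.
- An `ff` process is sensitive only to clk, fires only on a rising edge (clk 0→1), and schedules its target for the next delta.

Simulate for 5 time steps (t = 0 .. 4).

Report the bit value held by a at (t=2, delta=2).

t=0 Δ0: c=0 b=0 e=1 f=0 clk=0 d=1 a=1
  Δ1: clk:0→1
  Δ2: b:0→1
  Δ3: f:0→1, a:1→0
  Δ4: f:1→0
  Δ5: d:1→0
  (5Δ to stable)
t=1 Δ0: c=0 b=1 e=1 f=0 clk=1 d=0 a=0
  Δ1: clk:1→0
  (1Δ to stable)
t=2 Δ0: c=0 b=1 e=1 f=0 clk=0 d=0 a=0
  Δ1: clk:0→1
  Δ2: b:1→0, e:1→0
  (2Δ to stable)
t=3 Δ0: c=0 b=0 e=0 f=0 clk=1 d=0 a=0
  Δ1: clk:1→0
  (1Δ to stable)
t=4 Δ0: c=0 b=0 e=0 f=0 clk=0 d=0 a=0
  Δ1: clk:0→1
  (1Δ to stable)

0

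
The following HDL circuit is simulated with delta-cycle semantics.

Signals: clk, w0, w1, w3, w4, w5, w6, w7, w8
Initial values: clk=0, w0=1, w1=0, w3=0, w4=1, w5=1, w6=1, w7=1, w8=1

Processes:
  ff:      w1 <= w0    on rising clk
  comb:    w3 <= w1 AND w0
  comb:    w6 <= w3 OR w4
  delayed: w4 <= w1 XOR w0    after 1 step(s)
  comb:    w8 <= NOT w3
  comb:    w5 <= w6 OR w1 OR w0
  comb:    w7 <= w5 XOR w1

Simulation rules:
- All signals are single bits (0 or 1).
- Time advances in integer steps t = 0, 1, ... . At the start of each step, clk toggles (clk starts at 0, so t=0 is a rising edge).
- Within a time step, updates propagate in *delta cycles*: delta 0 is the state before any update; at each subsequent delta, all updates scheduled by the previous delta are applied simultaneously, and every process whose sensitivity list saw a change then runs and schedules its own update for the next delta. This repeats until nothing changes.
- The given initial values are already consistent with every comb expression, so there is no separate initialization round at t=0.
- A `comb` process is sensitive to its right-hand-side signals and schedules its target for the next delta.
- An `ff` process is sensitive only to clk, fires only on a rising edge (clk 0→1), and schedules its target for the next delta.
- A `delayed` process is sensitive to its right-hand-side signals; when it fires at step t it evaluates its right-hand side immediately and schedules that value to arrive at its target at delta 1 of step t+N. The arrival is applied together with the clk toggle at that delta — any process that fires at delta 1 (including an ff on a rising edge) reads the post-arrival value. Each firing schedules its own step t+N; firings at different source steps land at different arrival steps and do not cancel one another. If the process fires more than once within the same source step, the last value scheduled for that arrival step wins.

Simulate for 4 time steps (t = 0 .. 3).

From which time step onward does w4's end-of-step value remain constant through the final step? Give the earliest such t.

[bits: w0,w8,clk,w6,w3,w5,w4,w1,w7]
t=0: Δ0=110101101 Δ1=111101101 Δ2=111101111 Δ3=111111110 Δ4=101111110 | 4Δ
t=1: Δ0=101111110 Δ1=100111010 | 1Δ
t=2: Δ0=100111010 Δ1=101111010 | 1Δ
t=3: Δ0=101111010 Δ1=100111010 | 1Δ

1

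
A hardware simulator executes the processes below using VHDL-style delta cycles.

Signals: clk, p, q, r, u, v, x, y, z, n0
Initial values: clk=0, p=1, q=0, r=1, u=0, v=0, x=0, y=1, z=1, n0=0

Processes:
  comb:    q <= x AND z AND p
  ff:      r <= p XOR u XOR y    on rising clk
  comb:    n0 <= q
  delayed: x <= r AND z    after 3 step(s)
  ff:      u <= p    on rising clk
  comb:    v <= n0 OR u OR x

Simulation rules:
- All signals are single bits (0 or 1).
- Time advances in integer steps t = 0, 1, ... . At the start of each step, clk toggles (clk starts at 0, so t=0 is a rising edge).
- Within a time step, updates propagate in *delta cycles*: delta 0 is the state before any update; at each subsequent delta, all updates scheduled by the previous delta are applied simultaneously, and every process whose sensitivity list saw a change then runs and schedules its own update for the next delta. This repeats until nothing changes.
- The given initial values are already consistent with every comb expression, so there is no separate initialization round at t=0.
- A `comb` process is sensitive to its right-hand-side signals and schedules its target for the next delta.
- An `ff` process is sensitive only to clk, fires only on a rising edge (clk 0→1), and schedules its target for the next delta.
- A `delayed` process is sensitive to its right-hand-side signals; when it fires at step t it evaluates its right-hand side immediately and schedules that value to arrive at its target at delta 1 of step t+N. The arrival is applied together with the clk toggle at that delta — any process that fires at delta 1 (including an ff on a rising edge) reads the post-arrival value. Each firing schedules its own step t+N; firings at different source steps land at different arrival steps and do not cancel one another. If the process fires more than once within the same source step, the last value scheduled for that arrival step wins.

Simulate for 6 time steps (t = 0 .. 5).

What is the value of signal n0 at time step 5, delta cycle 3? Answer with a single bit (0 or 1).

t=0 Δ0: v=0 p=1 y=1 x=0 n0=0 u=0 r=1 z=1 clk=0 q=0
  Δ1: clk:0→1
  Δ2: u:0→1, r:1→0
  Δ3: v:0→1
  (3Δ to stable)
t=1 Δ0: v=1 p=1 y=1 x=0 n0=0 u=1 r=0 z=1 clk=1 q=0
  Δ1: clk:1→0
  (1Δ to stable)
t=2 Δ0: v=1 p=1 y=1 x=0 n0=0 u=1 r=0 z=1 clk=0 q=0
  Δ1: clk:0→1
  Δ2: r:0→1
  (2Δ to stable)
t=3 Δ0: v=1 p=1 y=1 x=0 n0=0 u=1 r=1 z=1 clk=1 q=0
  Δ1: clk:1→0
  (1Δ to stable)
t=4 Δ0: v=1 p=1 y=1 x=0 n0=0 u=1 r=1 z=1 clk=0 q=0
  Δ1: clk:0→1
  (1Δ to stable)
t=5 Δ0: v=1 p=1 y=1 x=0 n0=0 u=1 r=1 z=1 clk=1 q=0
  Δ1: x:0→1, clk:1→0
  Δ2: q:0→1
  Δ3: n0:0→1
  (3Δ to stable)

1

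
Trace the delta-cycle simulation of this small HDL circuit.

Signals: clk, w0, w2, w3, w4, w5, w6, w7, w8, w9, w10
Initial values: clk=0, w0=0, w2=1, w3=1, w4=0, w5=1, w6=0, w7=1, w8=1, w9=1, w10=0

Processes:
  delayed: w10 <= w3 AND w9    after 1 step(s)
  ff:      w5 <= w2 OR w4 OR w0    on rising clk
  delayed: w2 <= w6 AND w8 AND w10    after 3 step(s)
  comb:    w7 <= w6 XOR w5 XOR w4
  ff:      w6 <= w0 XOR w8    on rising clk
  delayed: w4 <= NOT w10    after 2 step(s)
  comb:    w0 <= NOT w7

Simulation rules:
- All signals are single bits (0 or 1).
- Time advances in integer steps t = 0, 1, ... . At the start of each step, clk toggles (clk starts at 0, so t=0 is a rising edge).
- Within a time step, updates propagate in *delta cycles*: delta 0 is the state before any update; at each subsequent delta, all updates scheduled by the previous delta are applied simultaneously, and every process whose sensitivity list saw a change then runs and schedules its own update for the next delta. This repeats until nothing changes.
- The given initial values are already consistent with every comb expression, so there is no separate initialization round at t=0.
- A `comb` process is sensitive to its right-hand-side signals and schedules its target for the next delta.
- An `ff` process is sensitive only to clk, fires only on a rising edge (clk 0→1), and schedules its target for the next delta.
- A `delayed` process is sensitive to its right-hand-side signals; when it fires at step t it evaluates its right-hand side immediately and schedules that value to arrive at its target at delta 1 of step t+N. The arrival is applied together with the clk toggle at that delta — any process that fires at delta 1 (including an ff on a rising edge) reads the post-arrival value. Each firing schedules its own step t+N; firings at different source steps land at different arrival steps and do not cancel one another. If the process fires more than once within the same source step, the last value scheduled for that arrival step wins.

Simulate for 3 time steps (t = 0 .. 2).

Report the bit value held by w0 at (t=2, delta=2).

t0.Δ0 clk=0 w10=0 w2=1 w0=0 w4=0 w3=1 w6=0 w8=1 w9=1 w5=1 w7=1
t0.Δ1 clk=1 w10=0 w2=1 w0=0 w4=0 w3=1 w6=0 w8=1 w9=1 w5=1 w7=1
t0.Δ2 clk=1 w10=0 w2=1 w0=0 w4=0 w3=1 w6=1 w8=1 w9=1 w5=1 w7=1
t0.Δ3 clk=1 w10=0 w2=1 w0=0 w4=0 w3=1 w6=1 w8=1 w9=1 w5=1 w7=0
t0.Δ4 clk=1 w10=0 w2=1 w0=1 w4=0 w3=1 w6=1 w8=1 w9=1 w5=1 w7=0
t1.Δ0 clk=1 w10=0 w2=1 w0=1 w4=0 w3=1 w6=1 w8=1 w9=1 w5=1 w7=0
t1.Δ1 clk=0 w10=0 w2=1 w0=1 w4=0 w3=1 w6=1 w8=1 w9=1 w5=1 w7=0
t2.Δ0 clk=0 w10=0 w2=1 w0=1 w4=0 w3=1 w6=1 w8=1 w9=1 w5=1 w7=0
t2.Δ1 clk=1 w10=0 w2=1 w0=1 w4=0 w3=1 w6=1 w8=1 w9=1 w5=1 w7=0
t2.Δ2 clk=1 w10=0 w2=1 w0=1 w4=0 w3=1 w6=0 w8=1 w9=1 w5=1 w7=0
t2.Δ3 clk=1 w10=0 w2=1 w0=1 w4=0 w3=1 w6=0 w8=1 w9=1 w5=1 w7=1
t2.Δ4 clk=1 w10=0 w2=1 w0=0 w4=0 w3=1 w6=0 w8=1 w9=1 w5=1 w7=1

1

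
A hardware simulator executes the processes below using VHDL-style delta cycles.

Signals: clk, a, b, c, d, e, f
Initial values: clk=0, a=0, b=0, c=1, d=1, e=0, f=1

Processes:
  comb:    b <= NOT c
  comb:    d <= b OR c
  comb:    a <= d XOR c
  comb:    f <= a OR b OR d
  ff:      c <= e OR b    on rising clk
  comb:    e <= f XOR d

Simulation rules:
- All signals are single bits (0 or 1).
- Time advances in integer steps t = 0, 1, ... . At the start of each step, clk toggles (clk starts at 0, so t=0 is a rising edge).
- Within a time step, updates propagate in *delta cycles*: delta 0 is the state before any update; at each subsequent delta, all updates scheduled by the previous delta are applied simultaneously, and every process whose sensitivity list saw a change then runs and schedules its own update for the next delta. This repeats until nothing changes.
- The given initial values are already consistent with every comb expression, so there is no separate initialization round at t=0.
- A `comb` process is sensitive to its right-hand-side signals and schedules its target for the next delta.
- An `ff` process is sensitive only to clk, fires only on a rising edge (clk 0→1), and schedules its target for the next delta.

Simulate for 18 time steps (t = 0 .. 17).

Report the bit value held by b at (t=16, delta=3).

t0.Δ0 d=1 c=1 clk=0 b=0 e=0 f=1 a=0
t0.Δ1 d=1 c=1 clk=1 b=0 e=0 f=1 a=0
t0.Δ2 d=1 c=0 clk=1 b=0 e=0 f=1 a=0
t0.Δ3 d=0 c=0 clk=1 b=1 e=0 f=1 a=1
t0.Δ4 d=1 c=0 clk=1 b=1 e=1 f=1 a=0
t0.Δ5 d=1 c=0 clk=1 b=1 e=0 f=1 a=1
t1.Δ0 d=1 c=0 clk=1 b=1 e=0 f=1 a=1
t1.Δ1 d=1 c=0 clk=0 b=1 e=0 f=1 a=1
t2.Δ0 d=1 c=0 clk=0 b=1 e=0 f=1 a=1
t2.Δ1 d=1 c=0 clk=1 b=1 e=0 f=1 a=1
t2.Δ2 d=1 c=1 clk=1 b=1 e=0 f=1 a=1
t2.Δ3 d=1 c=1 clk=1 b=0 e=0 f=1 a=0
t3.Δ0 d=1 c=1 clk=1 b=0 e=0 f=1 a=0
t3.Δ1 d=1 c=1 clk=0 b=0 e=0 f=1 a=0
t4.Δ0 d=1 c=1 clk=0 b=0 e=0 f=1 a=0
t4.Δ1 d=1 c=1 clk=1 b=0 e=0 f=1 a=0
t4.Δ2 d=1 c=0 clk=1 b=0 e=0 f=1 a=0
t4.Δ3 d=0 c=0 clk=1 b=1 e=0 f=1 a=1
t4.Δ4 d=1 c=0 clk=1 b=1 e=1 f=1 a=0
t4.Δ5 d=1 c=0 clk=1 b=1 e=0 f=1 a=1
t5.Δ0 d=1 c=0 clk=1 b=1 e=0 f=1 a=1
t5.Δ1 d=1 c=0 clk=0 b=1 e=0 f=1 a=1
t6.Δ0 d=1 c=0 clk=0 b=1 e=0 f=1 a=1
t6.Δ1 d=1 c=0 clk=1 b=1 e=0 f=1 a=1
t6.Δ2 d=1 c=1 clk=1 b=1 e=0 f=1 a=1
t6.Δ3 d=1 c=1 clk=1 b=0 e=0 f=1 a=0
t7.Δ0 d=1 c=1 clk=1 b=0 e=0 f=1 a=0
t7.Δ1 d=1 c=1 clk=0 b=0 e=0 f=1 a=0
t8.Δ0 d=1 c=1 clk=0 b=0 e=0 f=1 a=0
t8.Δ1 d=1 c=1 clk=1 b=0 e=0 f=1 a=0
t8.Δ2 d=1 c=0 clk=1 b=0 e=0 f=1 a=0
t8.Δ3 d=0 c=0 clk=1 b=1 e=0 f=1 a=1
t8.Δ4 d=1 c=0 clk=1 b=1 e=1 f=1 a=0
t8.Δ5 d=1 c=0 clk=1 b=1 e=0 f=1 a=1
t9.Δ0 d=1 c=0 clk=1 b=1 e=0 f=1 a=1
t9.Δ1 d=1 c=0 clk=0 b=1 e=0 f=1 a=1
t10.Δ0 d=1 c=0 clk=0 b=1 e=0 f=1 a=1
t10.Δ1 d=1 c=0 clk=1 b=1 e=0 f=1 a=1
t10.Δ2 d=1 c=1 clk=1 b=1 e=0 f=1 a=1
t10.Δ3 d=1 c=1 clk=1 b=0 e=0 f=1 a=0
t11.Δ0 d=1 c=1 clk=1 b=0 e=0 f=1 a=0
t11.Δ1 d=1 c=1 clk=0 b=0 e=0 f=1 a=0
t12.Δ0 d=1 c=1 clk=0 b=0 e=0 f=1 a=0
t12.Δ1 d=1 c=1 clk=1 b=0 e=0 f=1 a=0
t12.Δ2 d=1 c=0 clk=1 b=0 e=0 f=1 a=0
t12.Δ3 d=0 c=0 clk=1 b=1 e=0 f=1 a=1
t12.Δ4 d=1 c=0 clk=1 b=1 e=1 f=1 a=0
t12.Δ5 d=1 c=0 clk=1 b=1 e=0 f=1 a=1
t13.Δ0 d=1 c=0 clk=1 b=1 e=0 f=1 a=1
t13.Δ1 d=1 c=0 clk=0 b=1 e=0 f=1 a=1
t14.Δ0 d=1 c=0 clk=0 b=1 e=0 f=1 a=1
t14.Δ1 d=1 c=0 clk=1 b=1 e=0 f=1 a=1
t14.Δ2 d=1 c=1 clk=1 b=1 e=0 f=1 a=1
t14.Δ3 d=1 c=1 clk=1 b=0 e=0 f=1 a=0
t15.Δ0 d=1 c=1 clk=1 b=0 e=0 f=1 a=0
t15.Δ1 d=1 c=1 clk=0 b=0 e=0 f=1 a=0
t16.Δ0 d=1 c=1 clk=0 b=0 e=0 f=1 a=0
t16.Δ1 d=1 c=1 clk=1 b=0 e=0 f=1 a=0
t16.Δ2 d=1 c=0 clk=1 b=0 e=0 f=1 a=0
t16.Δ3 d=0 c=0 clk=1 b=1 e=0 f=1 a=1
t16.Δ4 d=1 c=0 clk=1 b=1 e=1 f=1 a=0
t16.Δ5 d=1 c=0 clk=1 b=1 e=0 f=1 a=1
t17.Δ0 d=1 c=0 clk=1 b=1 e=0 f=1 a=1
t17.Δ1 d=1 c=0 clk=0 b=1 e=0 f=1 a=1

1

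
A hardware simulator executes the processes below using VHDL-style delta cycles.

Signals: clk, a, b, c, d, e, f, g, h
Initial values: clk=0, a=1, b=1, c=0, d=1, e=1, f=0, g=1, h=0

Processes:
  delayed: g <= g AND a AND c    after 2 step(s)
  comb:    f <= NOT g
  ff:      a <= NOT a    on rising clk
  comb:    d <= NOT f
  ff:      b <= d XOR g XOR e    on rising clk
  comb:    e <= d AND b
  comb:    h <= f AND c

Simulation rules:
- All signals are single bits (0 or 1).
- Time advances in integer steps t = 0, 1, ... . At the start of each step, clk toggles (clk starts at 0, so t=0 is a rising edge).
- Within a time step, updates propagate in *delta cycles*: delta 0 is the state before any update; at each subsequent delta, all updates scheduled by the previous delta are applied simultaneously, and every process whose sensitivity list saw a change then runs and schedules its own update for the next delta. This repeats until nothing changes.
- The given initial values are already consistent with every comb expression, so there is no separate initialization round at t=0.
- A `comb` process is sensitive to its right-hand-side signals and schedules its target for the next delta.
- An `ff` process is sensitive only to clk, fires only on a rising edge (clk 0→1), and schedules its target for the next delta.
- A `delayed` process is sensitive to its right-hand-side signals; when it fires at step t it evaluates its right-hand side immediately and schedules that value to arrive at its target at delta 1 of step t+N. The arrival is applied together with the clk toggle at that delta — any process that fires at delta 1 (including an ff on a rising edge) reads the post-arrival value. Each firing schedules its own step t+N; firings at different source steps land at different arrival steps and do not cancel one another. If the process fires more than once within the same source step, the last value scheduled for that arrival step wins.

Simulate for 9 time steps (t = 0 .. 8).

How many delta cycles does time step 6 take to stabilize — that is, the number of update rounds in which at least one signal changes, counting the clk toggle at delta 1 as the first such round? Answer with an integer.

[bits: h,a,c,f,d,clk,g,b,e]
t=0: Δ0=010010111 Δ1=010011111 Δ2=000011111 | 2Δ
t=1: Δ0=000011111 Δ1=000010111 | 1Δ
t=2: Δ0=000010111 Δ1=000011011 Δ2=010111001 Δ3=010101000 | 3Δ
t=3: Δ0=010101000 Δ1=010100000 | 1Δ
t=4: Δ0=010100000 Δ1=010101000 Δ2=000101000 | 2Δ
t=5: Δ0=000101000 Δ1=000100000 | 1Δ
t=6: Δ0=000100000 Δ1=000101000 Δ2=010101000 | 2Δ
t=7: Δ0=010101000 Δ1=010100000 | 1Δ
t=8: Δ0=010100000 Δ1=010101000 Δ2=000101000 | 2Δ

2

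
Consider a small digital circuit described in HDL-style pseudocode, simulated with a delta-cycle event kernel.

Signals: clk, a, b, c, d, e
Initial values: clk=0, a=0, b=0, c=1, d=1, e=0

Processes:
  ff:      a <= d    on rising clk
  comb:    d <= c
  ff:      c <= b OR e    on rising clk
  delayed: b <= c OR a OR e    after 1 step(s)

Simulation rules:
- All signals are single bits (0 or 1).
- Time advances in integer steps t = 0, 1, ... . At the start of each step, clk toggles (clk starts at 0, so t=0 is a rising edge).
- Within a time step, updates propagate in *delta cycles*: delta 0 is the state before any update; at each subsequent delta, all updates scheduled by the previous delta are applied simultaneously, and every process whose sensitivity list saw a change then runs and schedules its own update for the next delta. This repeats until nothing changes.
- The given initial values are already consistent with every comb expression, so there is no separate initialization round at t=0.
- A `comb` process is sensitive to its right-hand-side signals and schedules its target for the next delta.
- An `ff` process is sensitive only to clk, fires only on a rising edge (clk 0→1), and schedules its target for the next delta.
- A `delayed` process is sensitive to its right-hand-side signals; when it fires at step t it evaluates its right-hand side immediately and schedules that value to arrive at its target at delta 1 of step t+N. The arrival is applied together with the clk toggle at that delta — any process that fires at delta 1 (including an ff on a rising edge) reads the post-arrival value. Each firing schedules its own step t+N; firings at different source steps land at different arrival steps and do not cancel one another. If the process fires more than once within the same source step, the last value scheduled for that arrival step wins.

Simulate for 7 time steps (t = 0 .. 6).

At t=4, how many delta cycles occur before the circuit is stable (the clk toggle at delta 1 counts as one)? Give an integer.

t=0 Δ0: d=1 a=0 c=1 b=0 clk=0 e=0
  Δ1: clk:0→1
  Δ2: a:0→1, c:1→0
  Δ3: d:1→0
  (3Δ to stable)
t=1 Δ0: d=0 a=1 c=0 b=0 clk=1 e=0
  Δ1: b:0→1, clk:1→0
  (1Δ to stable)
t=2 Δ0: d=0 a=1 c=0 b=1 clk=0 e=0
  Δ1: clk:0→1
  Δ2: a:1→0, c:0→1
  Δ3: d:0→1
  (3Δ to stable)
t=3 Δ0: d=1 a=0 c=1 b=1 clk=1 e=0
  Δ1: clk:1→0
  (1Δ to stable)
t=4 Δ0: d=1 a=0 c=1 b=1 clk=0 e=0
  Δ1: clk:0→1
  Δ2: a:0→1
  (2Δ to stable)
t=5 Δ0: d=1 a=1 c=1 b=1 clk=1 e=0
  Δ1: clk:1→0
  (1Δ to stable)
t=6 Δ0: d=1 a=1 c=1 b=1 clk=0 e=0
  Δ1: clk:0→1
  (1Δ to stable)

2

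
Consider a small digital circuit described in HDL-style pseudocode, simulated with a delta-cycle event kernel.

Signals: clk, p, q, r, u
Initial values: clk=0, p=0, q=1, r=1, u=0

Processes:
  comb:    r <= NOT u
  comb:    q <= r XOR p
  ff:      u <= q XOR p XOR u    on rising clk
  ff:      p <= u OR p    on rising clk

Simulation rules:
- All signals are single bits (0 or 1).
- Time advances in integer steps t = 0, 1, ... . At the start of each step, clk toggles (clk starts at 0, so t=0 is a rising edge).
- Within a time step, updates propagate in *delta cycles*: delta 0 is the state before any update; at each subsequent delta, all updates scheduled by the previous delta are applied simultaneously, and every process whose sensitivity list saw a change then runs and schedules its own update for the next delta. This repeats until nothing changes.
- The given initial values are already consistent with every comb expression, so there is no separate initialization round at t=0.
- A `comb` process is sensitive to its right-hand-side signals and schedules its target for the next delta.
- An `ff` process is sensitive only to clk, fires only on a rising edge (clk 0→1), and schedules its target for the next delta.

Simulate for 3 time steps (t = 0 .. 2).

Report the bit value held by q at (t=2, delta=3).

1

t0.Δ0 u=0 r=1 clk=0 q=1 p=0
t0.Δ1 u=0 r=1 clk=1 q=1 p=0
t0.Δ2 u=1 r=1 clk=1 q=1 p=0
t0.Δ3 u=1 r=0 clk=1 q=1 p=0
t0.Δ4 u=1 r=0 clk=1 q=0 p=0
t1.Δ0 u=1 r=0 clk=1 q=0 p=0
t1.Δ1 u=1 r=0 clk=0 q=0 p=0
t2.Δ0 u=1 r=0 clk=0 q=0 p=0
t2.Δ1 u=1 r=0 clk=1 q=0 p=0
t2.Δ2 u=1 r=0 clk=1 q=0 p=1
t2.Δ3 u=1 r=0 clk=1 q=1 p=1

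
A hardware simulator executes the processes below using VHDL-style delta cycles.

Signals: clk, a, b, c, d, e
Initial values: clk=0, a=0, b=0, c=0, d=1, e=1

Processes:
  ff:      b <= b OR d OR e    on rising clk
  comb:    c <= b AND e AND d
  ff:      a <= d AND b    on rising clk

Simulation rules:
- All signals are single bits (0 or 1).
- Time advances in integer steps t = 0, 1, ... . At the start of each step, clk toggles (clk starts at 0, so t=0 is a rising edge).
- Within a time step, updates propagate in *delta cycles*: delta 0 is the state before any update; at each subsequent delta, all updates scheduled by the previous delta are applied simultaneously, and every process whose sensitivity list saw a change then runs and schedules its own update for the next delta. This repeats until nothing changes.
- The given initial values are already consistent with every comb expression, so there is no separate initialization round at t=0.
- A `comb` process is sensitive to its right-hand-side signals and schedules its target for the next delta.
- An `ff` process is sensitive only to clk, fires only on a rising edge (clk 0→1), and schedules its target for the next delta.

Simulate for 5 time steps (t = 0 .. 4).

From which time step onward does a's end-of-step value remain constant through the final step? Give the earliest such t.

2

t=0 Δ0: b=0 e=1 c=0 clk=0 d=1 a=0
  Δ1: clk:0→1
  Δ2: b:0→1
  Δ3: c:0→1
  (3Δ to stable)
t=1 Δ0: b=1 e=1 c=1 clk=1 d=1 a=0
  Δ1: clk:1→0
  (1Δ to stable)
t=2 Δ0: b=1 e=1 c=1 clk=0 d=1 a=0
  Δ1: clk:0→1
  Δ2: a:0→1
  (2Δ to stable)
t=3 Δ0: b=1 e=1 c=1 clk=1 d=1 a=1
  Δ1: clk:1→0
  (1Δ to stable)
t=4 Δ0: b=1 e=1 c=1 clk=0 d=1 a=1
  Δ1: clk:0→1
  (1Δ to stable)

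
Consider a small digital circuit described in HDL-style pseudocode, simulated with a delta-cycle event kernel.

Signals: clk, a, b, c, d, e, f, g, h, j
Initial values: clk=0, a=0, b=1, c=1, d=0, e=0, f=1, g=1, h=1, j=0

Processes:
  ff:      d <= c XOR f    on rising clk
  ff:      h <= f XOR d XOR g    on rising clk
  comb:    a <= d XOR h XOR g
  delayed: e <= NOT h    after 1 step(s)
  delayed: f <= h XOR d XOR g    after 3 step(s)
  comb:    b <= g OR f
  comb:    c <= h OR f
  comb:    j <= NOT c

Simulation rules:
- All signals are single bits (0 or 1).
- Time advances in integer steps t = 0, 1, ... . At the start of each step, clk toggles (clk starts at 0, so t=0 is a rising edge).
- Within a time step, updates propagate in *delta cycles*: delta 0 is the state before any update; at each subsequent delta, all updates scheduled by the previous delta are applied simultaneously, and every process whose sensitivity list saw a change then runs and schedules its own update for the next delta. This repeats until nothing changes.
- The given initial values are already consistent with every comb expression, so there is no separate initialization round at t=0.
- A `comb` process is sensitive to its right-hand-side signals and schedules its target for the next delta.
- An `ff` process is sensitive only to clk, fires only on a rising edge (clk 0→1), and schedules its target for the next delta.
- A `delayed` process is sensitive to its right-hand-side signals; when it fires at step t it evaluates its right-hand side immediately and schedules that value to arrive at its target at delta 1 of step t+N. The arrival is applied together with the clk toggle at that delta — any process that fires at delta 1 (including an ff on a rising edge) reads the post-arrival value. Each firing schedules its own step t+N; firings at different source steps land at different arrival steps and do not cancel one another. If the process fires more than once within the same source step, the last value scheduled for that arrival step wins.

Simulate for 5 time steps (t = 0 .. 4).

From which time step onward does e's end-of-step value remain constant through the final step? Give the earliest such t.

1

t0.Δ0 c=1 d=0 clk=0 b=1 f=1 a=0 e=0 h=1 g=1 j=0
t0.Δ1 c=1 d=0 clk=1 b=1 f=1 a=0 e=0 h=1 g=1 j=0
t0.Δ2 c=1 d=0 clk=1 b=1 f=1 a=0 e=0 h=0 g=1 j=0
t0.Δ3 c=1 d=0 clk=1 b=1 f=1 a=1 e=0 h=0 g=1 j=0
t1.Δ0 c=1 d=0 clk=1 b=1 f=1 a=1 e=0 h=0 g=1 j=0
t1.Δ1 c=1 d=0 clk=0 b=1 f=1 a=1 e=1 h=0 g=1 j=0
t2.Δ0 c=1 d=0 clk=0 b=1 f=1 a=1 e=1 h=0 g=1 j=0
t2.Δ1 c=1 d=0 clk=1 b=1 f=1 a=1 e=1 h=0 g=1 j=0
t3.Δ0 c=1 d=0 clk=1 b=1 f=1 a=1 e=1 h=0 g=1 j=0
t3.Δ1 c=1 d=0 clk=0 b=1 f=1 a=1 e=1 h=0 g=1 j=0
t4.Δ0 c=1 d=0 clk=0 b=1 f=1 a=1 e=1 h=0 g=1 j=0
t4.Δ1 c=1 d=0 clk=1 b=1 f=1 a=1 e=1 h=0 g=1 j=0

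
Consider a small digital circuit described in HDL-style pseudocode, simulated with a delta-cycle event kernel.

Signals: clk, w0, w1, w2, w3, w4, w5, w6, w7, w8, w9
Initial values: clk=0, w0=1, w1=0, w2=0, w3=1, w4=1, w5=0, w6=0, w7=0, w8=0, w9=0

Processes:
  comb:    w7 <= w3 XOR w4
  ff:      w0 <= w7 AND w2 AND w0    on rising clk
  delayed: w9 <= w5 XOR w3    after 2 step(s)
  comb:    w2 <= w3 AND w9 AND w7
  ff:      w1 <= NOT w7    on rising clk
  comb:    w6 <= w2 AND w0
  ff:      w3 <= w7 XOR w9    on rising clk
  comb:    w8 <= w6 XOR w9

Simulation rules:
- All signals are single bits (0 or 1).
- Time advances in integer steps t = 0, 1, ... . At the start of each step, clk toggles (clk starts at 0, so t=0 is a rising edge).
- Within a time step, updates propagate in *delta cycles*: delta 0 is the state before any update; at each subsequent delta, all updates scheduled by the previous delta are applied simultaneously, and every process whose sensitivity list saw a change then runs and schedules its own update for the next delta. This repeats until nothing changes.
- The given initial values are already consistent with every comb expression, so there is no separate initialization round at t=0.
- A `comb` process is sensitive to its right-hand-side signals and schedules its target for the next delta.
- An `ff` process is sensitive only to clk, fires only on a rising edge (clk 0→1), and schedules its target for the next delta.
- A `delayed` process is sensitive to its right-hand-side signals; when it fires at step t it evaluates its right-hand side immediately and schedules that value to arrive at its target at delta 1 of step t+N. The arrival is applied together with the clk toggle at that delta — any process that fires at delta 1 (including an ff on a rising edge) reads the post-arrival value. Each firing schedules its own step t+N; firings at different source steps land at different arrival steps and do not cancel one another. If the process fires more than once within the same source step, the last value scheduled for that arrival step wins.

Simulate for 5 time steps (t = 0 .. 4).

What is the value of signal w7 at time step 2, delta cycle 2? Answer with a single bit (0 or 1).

t0.Δ0 w5=0 w4=1 w0=1 w1=0 w7=0 w6=0 w9=0 w2=0 w8=0 w3=1 clk=0
t0.Δ1 w5=0 w4=1 w0=1 w1=0 w7=0 w6=0 w9=0 w2=0 w8=0 w3=1 clk=1
t0.Δ2 w5=0 w4=1 w0=0 w1=1 w7=0 w6=0 w9=0 w2=0 w8=0 w3=0 clk=1
t0.Δ3 w5=0 w4=1 w0=0 w1=1 w7=1 w6=0 w9=0 w2=0 w8=0 w3=0 clk=1
t1.Δ0 w5=0 w4=1 w0=0 w1=1 w7=1 w6=0 w9=0 w2=0 w8=0 w3=0 clk=1
t1.Δ1 w5=0 w4=1 w0=0 w1=1 w7=1 w6=0 w9=0 w2=0 w8=0 w3=0 clk=0
t2.Δ0 w5=0 w4=1 w0=0 w1=1 w7=1 w6=0 w9=0 w2=0 w8=0 w3=0 clk=0
t2.Δ1 w5=0 w4=1 w0=0 w1=1 w7=1 w6=0 w9=0 w2=0 w8=0 w3=0 clk=1
t2.Δ2 w5=0 w4=1 w0=0 w1=0 w7=1 w6=0 w9=0 w2=0 w8=0 w3=1 clk=1
t2.Δ3 w5=0 w4=1 w0=0 w1=0 w7=0 w6=0 w9=0 w2=0 w8=0 w3=1 clk=1
t3.Δ0 w5=0 w4=1 w0=0 w1=0 w7=0 w6=0 w9=0 w2=0 w8=0 w3=1 clk=1
t3.Δ1 w5=0 w4=1 w0=0 w1=0 w7=0 w6=0 w9=0 w2=0 w8=0 w3=1 clk=0
t4.Δ0 w5=0 w4=1 w0=0 w1=0 w7=0 w6=0 w9=0 w2=0 w8=0 w3=1 clk=0
t4.Δ1 w5=0 w4=1 w0=0 w1=0 w7=0 w6=0 w9=1 w2=0 w8=0 w3=1 clk=1
t4.Δ2 w5=0 w4=1 w0=0 w1=1 w7=0 w6=0 w9=1 w2=0 w8=1 w3=1 clk=1

1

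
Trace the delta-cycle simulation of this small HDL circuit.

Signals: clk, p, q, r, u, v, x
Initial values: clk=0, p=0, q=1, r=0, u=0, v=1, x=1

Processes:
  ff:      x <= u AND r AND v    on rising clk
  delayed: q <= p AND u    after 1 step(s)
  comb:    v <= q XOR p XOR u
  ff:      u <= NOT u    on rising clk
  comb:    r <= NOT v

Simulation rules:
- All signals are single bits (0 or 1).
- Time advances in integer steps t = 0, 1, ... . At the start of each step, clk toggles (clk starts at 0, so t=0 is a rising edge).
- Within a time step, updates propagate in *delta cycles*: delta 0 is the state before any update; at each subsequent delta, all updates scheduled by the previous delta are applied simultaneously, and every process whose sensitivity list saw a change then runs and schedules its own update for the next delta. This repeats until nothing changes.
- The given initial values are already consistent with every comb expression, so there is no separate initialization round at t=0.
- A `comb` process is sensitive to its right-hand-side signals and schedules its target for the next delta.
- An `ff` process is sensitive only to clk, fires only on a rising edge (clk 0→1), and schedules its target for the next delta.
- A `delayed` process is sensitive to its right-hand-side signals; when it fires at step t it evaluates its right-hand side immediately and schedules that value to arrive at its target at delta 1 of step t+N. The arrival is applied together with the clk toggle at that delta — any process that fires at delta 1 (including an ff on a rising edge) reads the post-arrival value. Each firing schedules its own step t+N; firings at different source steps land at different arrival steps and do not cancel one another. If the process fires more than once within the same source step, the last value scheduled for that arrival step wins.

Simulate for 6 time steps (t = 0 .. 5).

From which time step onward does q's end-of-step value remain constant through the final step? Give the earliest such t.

1

[bits: r,x,v,p,u,clk,q]
t=0: Δ0=0110001 Δ1=0110011 Δ2=0010111 Δ3=0000111 Δ4=1000111 | 4Δ
t=1: Δ0=1000111 Δ1=1000100 Δ2=1010100 Δ3=0010100 | 3Δ
t=2: Δ0=0010100 Δ1=0010110 Δ2=0010010 Δ3=0000010 Δ4=1000010 | 4Δ
t=3: Δ0=1000010 Δ1=1000000 | 1Δ
t=4: Δ0=1000000 Δ1=1000010 Δ2=1000110 Δ3=1010110 Δ4=0010110 | 4Δ
t=5: Δ0=0010110 Δ1=0010100 | 1Δ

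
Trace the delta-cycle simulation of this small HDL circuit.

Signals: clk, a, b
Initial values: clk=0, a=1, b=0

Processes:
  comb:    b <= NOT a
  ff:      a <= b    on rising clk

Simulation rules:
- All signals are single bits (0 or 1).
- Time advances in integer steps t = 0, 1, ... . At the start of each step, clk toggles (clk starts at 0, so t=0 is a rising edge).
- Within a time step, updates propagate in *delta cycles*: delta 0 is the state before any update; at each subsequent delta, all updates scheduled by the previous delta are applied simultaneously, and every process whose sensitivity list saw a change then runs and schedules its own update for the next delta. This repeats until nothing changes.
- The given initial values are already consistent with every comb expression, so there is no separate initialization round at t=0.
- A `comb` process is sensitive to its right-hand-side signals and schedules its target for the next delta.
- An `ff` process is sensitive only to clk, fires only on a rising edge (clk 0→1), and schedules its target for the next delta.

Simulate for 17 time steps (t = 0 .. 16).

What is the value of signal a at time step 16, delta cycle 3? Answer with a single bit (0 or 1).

[bits: clk,b,a]
t=0: Δ0=001 Δ1=101 Δ2=100 Δ3=110 | 3Δ
t=1: Δ0=110 Δ1=010 | 1Δ
t=2: Δ0=010 Δ1=110 Δ2=111 Δ3=101 | 3Δ
t=3: Δ0=101 Δ1=001 | 1Δ
t=4: Δ0=001 Δ1=101 Δ2=100 Δ3=110 | 3Δ
t=5: Δ0=110 Δ1=010 | 1Δ
t=6: Δ0=010 Δ1=110 Δ2=111 Δ3=101 | 3Δ
t=7: Δ0=101 Δ1=001 | 1Δ
t=8: Δ0=001 Δ1=101 Δ2=100 Δ3=110 | 3Δ
t=9: Δ0=110 Δ1=010 | 1Δ
t=10: Δ0=010 Δ1=110 Δ2=111 Δ3=101 | 3Δ
t=11: Δ0=101 Δ1=001 | 1Δ
t=12: Δ0=001 Δ1=101 Δ2=100 Δ3=110 | 3Δ
t=13: Δ0=110 Δ1=010 | 1Δ
t=14: Δ0=010 Δ1=110 Δ2=111 Δ3=101 | 3Δ
t=15: Δ0=101 Δ1=001 | 1Δ
t=16: Δ0=001 Δ1=101 Δ2=100 Δ3=110 | 3Δ

0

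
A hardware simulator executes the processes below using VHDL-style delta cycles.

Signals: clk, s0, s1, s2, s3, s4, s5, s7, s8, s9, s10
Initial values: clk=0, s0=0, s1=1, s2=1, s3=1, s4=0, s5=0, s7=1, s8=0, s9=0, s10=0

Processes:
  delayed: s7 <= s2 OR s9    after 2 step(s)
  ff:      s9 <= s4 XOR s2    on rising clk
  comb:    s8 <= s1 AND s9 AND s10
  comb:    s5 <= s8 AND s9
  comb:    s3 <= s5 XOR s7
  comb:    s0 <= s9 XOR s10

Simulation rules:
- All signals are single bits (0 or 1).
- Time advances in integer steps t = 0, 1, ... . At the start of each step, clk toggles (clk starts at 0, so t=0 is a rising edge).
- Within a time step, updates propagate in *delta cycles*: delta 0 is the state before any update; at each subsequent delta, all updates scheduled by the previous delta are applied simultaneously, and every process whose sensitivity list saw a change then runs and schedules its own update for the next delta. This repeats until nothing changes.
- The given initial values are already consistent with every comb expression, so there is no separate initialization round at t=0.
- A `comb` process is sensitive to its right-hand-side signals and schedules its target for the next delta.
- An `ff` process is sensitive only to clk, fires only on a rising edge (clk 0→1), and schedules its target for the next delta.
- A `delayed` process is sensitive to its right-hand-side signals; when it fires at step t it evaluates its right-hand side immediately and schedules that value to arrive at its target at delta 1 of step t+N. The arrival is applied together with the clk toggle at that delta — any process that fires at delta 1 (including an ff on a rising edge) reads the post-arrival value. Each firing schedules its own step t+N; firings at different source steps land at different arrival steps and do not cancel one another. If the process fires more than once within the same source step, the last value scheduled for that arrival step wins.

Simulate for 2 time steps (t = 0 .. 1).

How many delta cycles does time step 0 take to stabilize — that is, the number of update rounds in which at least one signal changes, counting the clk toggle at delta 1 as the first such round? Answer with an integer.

3

t=0 Δ0: s0=0 clk=0 s9=0 s3=1 s7=1 s4=0 s1=1 s8=0 s2=1 s5=0 s10=0
  Δ1: clk:0→1
  Δ2: s9:0→1
  Δ3: s0:0→1
  (3Δ to stable)
t=1 Δ0: s0=1 clk=1 s9=1 s3=1 s7=1 s4=0 s1=1 s8=0 s2=1 s5=0 s10=0
  Δ1: clk:1→0
  (1Δ to stable)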